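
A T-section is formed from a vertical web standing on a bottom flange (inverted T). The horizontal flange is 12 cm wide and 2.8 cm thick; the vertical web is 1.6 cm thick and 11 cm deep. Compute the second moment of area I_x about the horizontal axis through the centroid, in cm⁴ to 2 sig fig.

Break the section into simple shapes (no overlaps), measuring from the bottom-left corner of the bounding box.
Flange: 12 × 2.8, A = 33.6 cm², y = 1.4 cm, Ī = 21.95 cm⁴.
Web: 1.6 × 11, A = 17.6 cm², y = 8.3 cm, Ī = 177.5 cm⁴.
Centroid: ȳ = ΣA·y / ΣA = 3.772 cm.
Transfer each piece to the horizontal axis through the centroid using Ī + A·d² with d = y − 3.772:
  flange: d = -2.372 cm → contributes +211 cm⁴
  web: d = 4.528 cm → contributes +538.3 cm⁴
Total I = 749.3 cm⁴.

I_x ≈ 750 cm⁴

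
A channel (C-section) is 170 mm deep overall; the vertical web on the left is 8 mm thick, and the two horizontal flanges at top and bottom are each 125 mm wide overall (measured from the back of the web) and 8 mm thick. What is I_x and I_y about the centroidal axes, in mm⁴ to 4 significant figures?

Split into non-overlapping primitives; take the origin at the lower-left of the bounding box.
Web: 8 × 170, A = 1 360 mm², y = 85 mm, Ī = 3 275 333 mm⁴.
Top flange (beyond web): 117 × 8, A = 936 mm², y = 166 mm, Ī = 4 992 mm⁴.
Bottom flange (beyond web): 117 × 8, A = 936 mm², y = 4 mm, Ī = 4 992 mm⁴.
By symmetry the centroid is at mid-height, ȳ = 85 mm.
Transfer each piece to the centroidal x-axis using Ī + A·d² with d = y − 85:
  web: d = 0 mm → contributes +3 275 333 mm⁴
  top flange (beyond web): d = 81 mm → contributes +6 146 088 mm⁴
  bottom flange (beyond web): d = -81 mm → contributes +6 146 088 mm⁴
Total I = 15 567 509 mm⁴.
For the y-axis: x̄ = 40.2005 mm.
Repeating about the centroidal y-axis gives I_y = 5 219 779 mm⁴.

I_x ≈ 1.557 × 10⁷ mm⁴, I_y ≈ 5.220 × 10⁶ mm⁴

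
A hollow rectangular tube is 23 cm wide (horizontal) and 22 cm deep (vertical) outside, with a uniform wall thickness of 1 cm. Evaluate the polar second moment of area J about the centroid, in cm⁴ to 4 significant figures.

Split into non-overlapping primitives; take the origin at the lower-left of the bounding box.
Outer rectangle: 23 × 22, A = 506 cm², y = 11 cm, Ī = 20408.7 cm⁴.
Inner void (subtracted): 21 × 20, A = 420 cm², y = 11 cm, Ī = 14 000 cm⁴.
By symmetry the centroid is at mid-height, ȳ = 11 cm.
All pieces are centred on the centroidal x-axis, so I = ΣĪ (holes subtracted) = 6408.67 cm⁴.
Repeating about the centroidal y-axis gives I_y = 6871.17 cm⁴.
Polar second moment: J = I_x + I_y = 13279.8 cm⁴.

J ≈ 1.328 × 10⁴ cm⁴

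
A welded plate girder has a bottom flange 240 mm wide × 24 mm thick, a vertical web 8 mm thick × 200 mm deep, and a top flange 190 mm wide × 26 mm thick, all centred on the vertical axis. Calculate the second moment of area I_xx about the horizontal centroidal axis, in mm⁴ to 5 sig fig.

Break the section into simple shapes (no overlaps), measuring from the bottom-left corner of the bounding box.
Bottom plate: 240 × 24, A = 5 760 mm², y = 12 mm, Ī = 276 480 mm⁴.
Web plate: 8 × 200, A = 1 600 mm², y = 124 mm, Ī = 5 333 333 mm⁴.
Top plate: 190 × 26, A = 4 940 mm², y = 237 mm, Ī = 278286.7 mm⁴.
Centroid: ȳ = ΣA·y / ΣA = 116.935 mm.
Transfer each piece to the horizontal centroidal axis using Ī + A·d² with d = y − 116.935:
  bottom plate: d = -104.935 mm → contributes +63 701 831 mm⁴
  web plate: d = 7.065041 mm → contributes +5 413 197 mm⁴
  top plate: d = 120.065 mm → contributes +71 491 420 mm⁴
Total I = 140 606 448 mm⁴.

I_xx ≈ 1.4061 × 10⁸ mm⁴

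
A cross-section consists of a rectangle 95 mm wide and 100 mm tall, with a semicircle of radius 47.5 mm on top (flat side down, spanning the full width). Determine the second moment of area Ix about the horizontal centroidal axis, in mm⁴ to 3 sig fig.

Split into non-overlapping primitives; take the origin at the lower-left of the bounding box.
Rectangular body: 95 × 100, A = 9 500 mm², y = 50 mm, Ī = 7 916 667 mm⁴.
Semicircular cap: semicircle r = 47.5, A = 3544.1 mm², y = 120.16 mm, Ī = 558 736 mm⁴.
Centroid: ȳ = ΣA·y / ΣA = 69.063 mm.
Transfer each piece to the horizontal centroidal axis using Ī + A·d² with d = y − 69.063:
  rectangular body: d = -19.063 mm → contributes +11 368 768 mm⁴
  semicircular cap: d = 51.097 mm → contributes +9 812 107 mm⁴
Total I = 21 180 875 mm⁴.

Ix ≈ 2.12 × 10⁷ mm⁴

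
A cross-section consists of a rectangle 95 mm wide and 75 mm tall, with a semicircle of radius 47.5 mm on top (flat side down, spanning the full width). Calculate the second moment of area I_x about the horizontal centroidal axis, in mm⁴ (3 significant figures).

I_x ≈ 1.18 × 10⁷ mm⁴

Split into non-overlapping primitives; take the origin at the lower-left of the bounding box.
Rectangular body: 95 × 75, A = 7 125 mm², y = 37.5 mm, Ī = 3 339 844 mm⁴.
Semicircular cap: semicircle r = 47.5, A = 3544.1 mm², y = 95.16 mm, Ī = 558 736 mm⁴.
Centroid: ȳ = ΣA·y / ΣA = 56.654 mm.
Transfer each piece to the horizontal centroidal axis using Ī + A·d² with d = y − 56.654:
  rectangular body: d = -19.154 mm → contributes +5 953 728 mm⁴
  semicircular cap: d = 38.506 mm → contributes +5 813 632 mm⁴
Total I = 11 767 360 mm⁴.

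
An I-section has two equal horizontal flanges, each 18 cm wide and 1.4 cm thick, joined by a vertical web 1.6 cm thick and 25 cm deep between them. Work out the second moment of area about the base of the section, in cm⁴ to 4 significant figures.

Break the section into simple shapes (no overlaps), measuring from the bottom-left corner of the bounding box.
Bottom flange: 18 × 1.4, A = 25.2 cm², y = 0.7 cm, Ī = 4.116 cm⁴.
Web: 1.6 × 25, A = 40 cm², y = 13.9 cm, Ī = 2083.33 cm⁴.
Top flange: 18 × 1.4, A = 25.2 cm², y = 27.1 cm, Ī = 4.116 cm⁴.
Transfer each piece to a horizontal axis along the bottom face using Ī + A·d² with d = y − 0:
  bottom flange: d = 0.7 cm → contributes +16.464 cm⁴
  web: d = 13.9 cm → contributes +9811.73 cm⁴
  top flange: d = 27.1 cm → contributes +18511.2 cm⁴
Total I = 28339.4 cm⁴.

I_base ≈ 2.834 × 10⁴ cm⁴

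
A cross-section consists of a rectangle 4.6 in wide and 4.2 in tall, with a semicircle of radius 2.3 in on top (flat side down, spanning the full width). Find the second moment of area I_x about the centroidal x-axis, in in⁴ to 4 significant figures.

Split into non-overlapping primitives; take the origin at the lower-left of the bounding box.
Rectangular body: 4.6 × 4.2, A = 19.32 in², y = 2.1 in, Ī = 28.4004 in⁴.
Semicircular cap: semicircle r = 2.3, A = 8.30951 in², y = 5.17615 in, Ī = 3.07145 in⁴.
Centroid: ȳ = ΣA·y / ΣA = 3.02515 in.
Transfer each piece to the centroidal x-axis using Ī + A·d² with d = y − 3.02515:
  rectangular body: d = -0.925145 in → contributes +44.9363 in⁴
  semicircular cap: d = 2.15101 in → contributes +41.5181 in⁴
Total I = 86.4544 in⁴.

I_x ≈ 86.45 in⁴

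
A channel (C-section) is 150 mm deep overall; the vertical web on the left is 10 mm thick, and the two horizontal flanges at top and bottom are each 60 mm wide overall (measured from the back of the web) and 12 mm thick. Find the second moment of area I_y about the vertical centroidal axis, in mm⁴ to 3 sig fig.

I_y ≈ 8.63 × 10⁵ mm⁴

Split into non-overlapping primitives; take the origin at the lower-left of the bounding box.
Web: 10 × 150, A = 1 500 mm², x = 5 mm, Ī = 12 500 mm⁴.
Top flange (beyond web): 50 × 12, A = 600 mm², x = 35 mm, Ī = 125 000 mm⁴.
Bottom flange (beyond web): 50 × 12, A = 600 mm², x = 35 mm, Ī = 125 000 mm⁴.
Centroid: x̄ = ΣA·x / ΣA = 18.333 mm.
Transfer each piece to the vertical centroidal axis using Ī + A·d² with d = x − 18.333:
  web: d = -13.333 mm → contributes +279 167 mm⁴
  top flange (beyond web): d = 16.667 mm → contributes +291 667 mm⁴
  bottom flange (beyond web): d = 16.667 mm → contributes +291 667 mm⁴
Total I = 862 500 mm⁴.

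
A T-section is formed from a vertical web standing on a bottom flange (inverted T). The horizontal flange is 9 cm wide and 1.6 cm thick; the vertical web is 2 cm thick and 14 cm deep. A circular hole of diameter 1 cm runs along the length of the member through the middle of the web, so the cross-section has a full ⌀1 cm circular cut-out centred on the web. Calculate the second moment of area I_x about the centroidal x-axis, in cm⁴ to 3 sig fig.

Treat the section as a set of non-overlapping primitives; coordinates are from the bounding-box lower-left.
Flange: 9 × 1.6, A = 14.4 cm², y = 0.8 cm, Ī = 3.072 cm⁴.
Web: 2 × 14, A = 28 cm², y = 8.6 cm, Ī = 457.33 cm⁴.
Hole (subtracted): ⌀1, A = 0.7854 cm², y = 8.6 cm, Ī = 0.049087 cm⁴.
Centroid: ȳ = ΣA·y / ΣA = 5.9009 cm.
Transfer each piece to the centroidal x-axis using Ī + A·d² with d = y − 5.9009:
  flange: d = -5.1009 cm → contributes +377.76 cm⁴
  web: d = 2.6991 cm → contributes +661.31 cm⁴
  hole: d = 2.6991 cm → contributes −5.7706 cm⁴
Total I = 1033.3 cm⁴.

I_x ≈ 1030 cm⁴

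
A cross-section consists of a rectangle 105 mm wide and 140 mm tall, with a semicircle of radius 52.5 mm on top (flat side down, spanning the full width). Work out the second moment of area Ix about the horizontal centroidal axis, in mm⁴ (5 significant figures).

Ix ≈ 5.3325 × 10⁷ mm⁴

Split into non-overlapping primitives; take the origin at the lower-left of the bounding box.
Rectangular body: 105 × 140, A = 14 700 mm², y = 70 mm, Ī = 24 010 000 mm⁴.
Semicircular cap: semicircle r = 52.5, A = 4329.507 mm², y = 162.2817 mm, Ī = 833814.2 mm⁴.
Centroid: ȳ = ΣA·y / ΣA = 90.99551 mm.
Transfer each piece to the horizontal centroidal axis using Ī + A·d² with d = y − 90.99551:
  rectangular body: d = -20.99551 mm → contributes +30 489 930 mm⁴
  semicircular cap: d = 71.28618 mm → contributes +22 835 156 mm⁴
Total I = 53 325 086 mm⁴.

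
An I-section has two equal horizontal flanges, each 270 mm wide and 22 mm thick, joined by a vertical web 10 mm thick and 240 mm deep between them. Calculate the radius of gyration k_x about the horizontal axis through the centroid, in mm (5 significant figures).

k_x ≈ 122.95 mm

Decompose the section into non-overlapping parts with the origin at the bottom-left of its bounding rectangle.
Bottom flange: 270 × 22, A = 5 940 mm², y = 11 mm, Ī = 239 580 mm⁴.
Web: 10 × 240, A = 2 400 mm², y = 142 mm, Ī = 11 520 000 mm⁴.
Top flange: 270 × 22, A = 5 940 mm², y = 273 mm, Ī = 239 580 mm⁴.
By symmetry the centroid is at mid-height, ȳ = 142 mm.
Transfer each piece to the horizontal axis through the centroid using Ī + A·d² with d = y − 142:
  bottom flange: d = -131 mm → contributes +102 175 920 mm⁴
  web: d = 0 mm → contributes +11 520 000 mm⁴
  top flange: d = 131 mm → contributes +102 175 920 mm⁴
Total I = 215 871 840 mm⁴.
Radius of gyration: k = √(I/A) = √(215 871 840 / 14 280) = 122.9515 mm.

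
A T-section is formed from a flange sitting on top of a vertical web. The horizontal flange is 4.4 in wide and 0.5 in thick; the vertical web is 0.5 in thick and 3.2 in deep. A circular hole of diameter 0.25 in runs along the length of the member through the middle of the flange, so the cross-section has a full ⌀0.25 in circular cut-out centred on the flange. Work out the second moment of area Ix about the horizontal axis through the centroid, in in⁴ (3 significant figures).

Ix ≈ 4.55 in⁴

Decompose the section into non-overlapping parts with the origin at the bottom-left of its bounding rectangle.
Flange: 4.4 × 0.5, A = 2.2 in², y = 3.45 in, Ī = 0.045833 in⁴.
Web: 0.5 × 3.2, A = 1.6 in², y = 1.6 in, Ī = 1.3653 in⁴.
Hole (subtracted): ⌀0.25, A = 0.049087 in², y = 3.45 in, Ī = 0.00019175 in⁴.
Centroid: ȳ = ΣA·y / ΣA = 2.6609 in.
Transfer each piece to the horizontal axis through the centroid using Ī + A·d² with d = y − 2.6609:
  flange: d = 0.78914 in → contributes +1.4159 in⁴
  web: d = -1.0609 in → contributes +3.166 in⁴
  hole: d = 0.78914 in → contributes −0.030761 in⁴
Total I = 4.5511 in⁴.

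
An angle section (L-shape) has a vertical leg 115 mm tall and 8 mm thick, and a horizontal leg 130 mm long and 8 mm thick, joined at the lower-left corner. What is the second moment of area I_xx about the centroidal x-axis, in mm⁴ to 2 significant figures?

I_xx ≈ 2.4 × 10⁶ mm⁴

Treat the section as a set of non-overlapping primitives; coordinates are from the bounding-box lower-left.
Vertical leg: 8 × 115, A = 920 mm², y = 57.5 mm, Ī = 1 013 917 mm⁴.
Horizontal leg (remainder): 122 × 8, A = 976 mm², y = 4 mm, Ī = 5 205 mm⁴.
Centroid: ȳ = ΣA·y / ΣA = 29.96 mm.
Transfer each piece to the centroidal x-axis using Ī + A·d² with d = y − 29.96:
  vertical leg: d = 27.54 mm → contributes +1 711 696 mm⁴
  horizontal leg (remainder): d = -25.96 mm → contributes +662 949 mm⁴
Total I = 2 374 645 mm⁴.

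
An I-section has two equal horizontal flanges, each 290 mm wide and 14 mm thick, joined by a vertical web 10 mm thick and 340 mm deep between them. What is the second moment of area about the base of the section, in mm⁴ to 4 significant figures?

Break the section into simple shapes (no overlaps), measuring from the bottom-left corner of the bounding box.
Bottom flange: 290 × 14, A = 4 060 mm², y = 7 mm, Ī = 66313.3 mm⁴.
Web: 10 × 340, A = 3 400 mm², y = 184 mm, Ī = 32 753 333 mm⁴.
Top flange: 290 × 14, A = 4 060 mm², y = 361 mm, Ī = 66313.3 mm⁴.
Transfer each piece to a horizontal axis along the bottom face using Ī + A·d² with d = y − 0:
  bottom flange: d = 7 mm → contributes +265 253 mm⁴
  web: d = 184 mm → contributes +147 863 733 mm⁴
  top flange: d = 361 mm → contributes +529 169 573 mm⁴
Total I = 677 298 560 mm⁴.

I_base ≈ 6.773 × 10⁸ mm⁴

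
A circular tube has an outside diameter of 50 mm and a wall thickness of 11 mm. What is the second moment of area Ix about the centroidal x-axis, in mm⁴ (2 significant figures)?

Ix ≈ 2.8 × 10⁵ mm⁴

Treat the section as a set of non-overlapping primitives; coordinates are from the bounding-box lower-left.
Outer circle: ⌀50, A = 1 963 mm², y = 25 mm, Ī = 306 796 mm⁴.
Bore (subtracted): ⌀28, A = 615.8 mm², y = 25 mm, Ī = 30 172 mm⁴.
By symmetry the centroid is at mid-height, ȳ = 25 mm.
All pieces are centred on the centroidal x-axis, so I = ΣĪ (holes subtracted) = 276 624 mm⁴.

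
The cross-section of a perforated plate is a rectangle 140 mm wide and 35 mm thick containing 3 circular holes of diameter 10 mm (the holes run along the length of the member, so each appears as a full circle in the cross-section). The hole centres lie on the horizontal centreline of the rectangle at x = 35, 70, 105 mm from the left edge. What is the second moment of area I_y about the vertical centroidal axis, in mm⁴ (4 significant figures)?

Decompose the section into non-overlapping parts with the origin at the bottom-left of its bounding rectangle.
Plate: 140 × 35, A = 4 900 mm², x = 70 mm, Ī = 8 003 333 mm⁴.
Hole 1 (subtracted): ⌀10, A = 78.5398 mm², x = 35 mm, Ī = 490.874 mm⁴.
Hole 2 (subtracted): ⌀10, A = 78.5398 mm², x = 70 mm, Ī = 490.874 mm⁴.
Hole 3 (subtracted): ⌀10, A = 78.5398 mm², x = 105 mm, Ī = 490.874 mm⁴.
By symmetry the centroid is at mid-width, x̄ = 70 mm.
Transfer each piece to the vertical centroidal axis using Ī + A·d² with d = x − 70:
  plate: d = 0 mm → contributes +8 003 333 mm⁴
  hole 1: d = -35 mm → contributes −96702.1 mm⁴
  hole 2: d = 0 mm → contributes −490.874 mm⁴
  hole 3: d = 35 mm → contributes −96702.1 mm⁴
Total I = 7 809 438 mm⁴.

I_y ≈ 7.809 × 10⁶ mm⁴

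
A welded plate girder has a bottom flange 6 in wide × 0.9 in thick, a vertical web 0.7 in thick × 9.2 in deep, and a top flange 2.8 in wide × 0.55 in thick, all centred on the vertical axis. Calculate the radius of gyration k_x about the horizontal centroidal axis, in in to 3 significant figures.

Decompose the section into non-overlapping parts with the origin at the bottom-left of its bounding rectangle.
Bottom plate: 6 × 0.9, A = 5.4 in², y = 0.45 in, Ī = 0.3645 in⁴.
Web plate: 0.7 × 9.2, A = 6.44 in², y = 5.5 in, Ī = 45.423 in⁴.
Top plate: 2.8 × 0.55, A = 1.54 in², y = 10.375 in, Ī = 0.038821 in⁴.
Centroid: ȳ = ΣA·y / ΣA = 4.023 in.
Transfer each piece to the horizontal centroidal axis using Ī + A·d² with d = y − 4.023:
  bottom plate: d = -3.573 in → contributes +69.302 in⁴
  web plate: d = 1.477 in → contributes +59.473 in⁴
  top plate: d = 6.352 in → contributes +62.175 in⁴
Total I = 190.95 in⁴.
Radius of gyration: k = √(I/A) = √(190.95 / 13.38) = 3.7777 in.

k_x ≈ 3.78 in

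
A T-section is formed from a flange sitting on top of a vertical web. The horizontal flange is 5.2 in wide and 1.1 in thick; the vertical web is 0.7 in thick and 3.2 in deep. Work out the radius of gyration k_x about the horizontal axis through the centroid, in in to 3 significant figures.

k_x ≈ 1.12 in

Break the section into simple shapes (no overlaps), measuring from the bottom-left corner of the bounding box.
Flange: 5.2 × 1.1, A = 5.72 in², y = 3.75 in, Ī = 0.57677 in⁴.
Web: 0.7 × 3.2, A = 2.24 in², y = 1.6 in, Ī = 1.9115 in⁴.
Centroid: ȳ = ΣA·y / ΣA = 3.145 in.
Transfer each piece to the horizontal axis through the centroid using Ī + A·d² with d = y − 3.145:
  flange: d = 0.60503 in → contributes +2.6706 in⁴
  web: d = -1.545 in → contributes +7.2582 in⁴
Total I = 9.9288 in⁴.
Radius of gyration: k = √(I/A) = √(9.9288 / 7.96) = 1.1168 in.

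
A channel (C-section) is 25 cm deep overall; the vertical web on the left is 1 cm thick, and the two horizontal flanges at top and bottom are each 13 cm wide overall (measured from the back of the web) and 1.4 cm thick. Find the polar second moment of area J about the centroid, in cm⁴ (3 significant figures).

J ≈ 7000 cm⁴

Split into non-overlapping primitives; take the origin at the lower-left of the bounding box.
Web: 1 × 25, A = 25 cm², y = 12.5 cm, Ī = 1302.1 cm⁴.
Top flange (beyond web): 12 × 1.4, A = 16.8 cm², y = 24.3 cm, Ī = 2.744 cm⁴.
Bottom flange (beyond web): 12 × 1.4, A = 16.8 cm², y = 0.7 cm, Ī = 2.744 cm⁴.
By symmetry the centroid is at mid-height, ȳ = 12.5 cm.
Transfer each piece to the centroidal x-axis using Ī + A·d² with d = y − 12.5:
  web: d = 0 cm → contributes +1302.1 cm⁴
  top flange (beyond web): d = 11.8 cm → contributes +2 342 cm⁴
  bottom flange (beyond web): d = -11.8 cm → contributes +2 342 cm⁴
Total I = 5 986 cm⁴.
For the y-axis: x̄ = 4.227 cm.
Repeating about the centroidal y-axis gives I_y = 1010.9 cm⁴.
Polar second moment: J = I_x + I_y = 6 997 cm⁴.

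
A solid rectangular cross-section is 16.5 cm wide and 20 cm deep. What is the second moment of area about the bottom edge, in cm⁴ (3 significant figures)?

I_base ≈ 4.40 × 10⁴ cm⁴

The section: 16.5 × 20, A = 330 cm², y = 10 cm, Ī = 11 000 cm⁴.
Transfer it to a horizontal axis along the bottom face using Ī + A·d² with d = y − 0:
  the section: d = 10 cm → contributes +44 000 cm⁴
Total I = 44 000 cm⁴.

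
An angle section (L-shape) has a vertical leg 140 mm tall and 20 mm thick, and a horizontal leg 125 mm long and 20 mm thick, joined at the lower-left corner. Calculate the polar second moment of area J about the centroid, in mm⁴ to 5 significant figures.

J ≈ 1.5674 × 10⁷ mm⁴

Break the section into simple shapes (no overlaps), measuring from the bottom-left corner of the bounding box.
Vertical leg: 20 × 140, A = 2 800 mm², y = 70 mm, Ī = 4 573 333 mm⁴.
Horizontal leg (remainder): 105 × 20, A = 2 100 mm², y = 10 mm, Ī = 70 000 mm⁴.
Centroid: ȳ = ΣA·y / ΣA = 44.28571 mm.
Transfer each piece to the centroidal x-axis using Ī + A·d² with d = y − 44.28571:
  vertical leg: d = 25.71429 mm → contributes +6 424 762 mm⁴
  horizontal leg (remainder): d = -34.28571 mm → contributes +2 538 571 mm⁴
Total I = 8 963 333 mm⁴.
For the y-axis: x̄ = 36.78571 mm.
Repeating about the centroidal y-axis gives I_y = 6 710 208 mm⁴.
Polar second moment: J = I_x + I_y = 15 673 542 mm⁴.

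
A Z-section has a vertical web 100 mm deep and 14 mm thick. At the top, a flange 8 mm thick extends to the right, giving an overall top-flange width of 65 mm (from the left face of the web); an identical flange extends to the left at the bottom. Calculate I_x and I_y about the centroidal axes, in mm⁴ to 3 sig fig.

I_x ≈ 2.90 × 10⁶ mm⁴, I_y ≈ 1.06 × 10⁶ mm⁴

Treat the section as a set of non-overlapping primitives; coordinates are from the bounding-box lower-left.
Web: 14 × 100, A = 1 400 mm², y = 50 mm, Ī = 1 166 667 mm⁴.
Top flange (beyond web): 51 × 8, A = 408 mm², y = 96 mm, Ī = 2 176 mm⁴.
Bottom flange (beyond web): 51 × 8, A = 408 mm², y = 4 mm, Ī = 2 176 mm⁴.
Centroid: ȳ = ΣA·y / ΣA = 50 mm.
Transfer each piece to the centroidal x-axis using Ī + A·d² with d = y − 50:
  web: d = 0 mm → contributes +1 166 667 mm⁴
  top flange (beyond web): d = 46 mm → contributes +865 504 mm⁴
  bottom flange (beyond web): d = -46 mm → contributes +865 504 mm⁴
Total I = 2 897 675 mm⁴.
For the y-axis: x̄ = 58 mm.
Repeating about the centroidal y-axis gives I_y = 1 061 635 mm⁴.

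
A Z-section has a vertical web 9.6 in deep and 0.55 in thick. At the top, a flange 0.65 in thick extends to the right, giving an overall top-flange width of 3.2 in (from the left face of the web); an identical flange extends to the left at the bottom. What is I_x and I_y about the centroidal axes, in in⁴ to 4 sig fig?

Treat the section as a set of non-overlapping primitives; coordinates are from the bounding-box lower-left.
Web: 0.55 × 9.6, A = 5.28 in², y = 4.8 in, Ī = 40.5504 in⁴.
Top flange (beyond web): 2.65 × 0.65, A = 1.7225 in², y = 9.275 in, Ī = 0.0606464 in⁴.
Bottom flange (beyond web): 2.65 × 0.65, A = 1.7225 in², y = 0.325 in, Ī = 0.0606464 in⁴.
Centroid: ȳ = ΣA·y / ΣA = 4.8 in.
Transfer each piece to the centroidal x-axis using Ī + A·d² with d = y − 4.8:
  web: d = 0 in → contributes +40.5504 in⁴
  top flange (beyond web): d = 4.475 in → contributes +34.5548 in⁴
  bottom flange (beyond web): d = -4.475 in → contributes +34.5548 in⁴
Total I = 109.66 in⁴.
For the y-axis: x̄ = 2.925 in.
Repeating about the centroidal y-axis gives I_y = 10.9683 in⁴.

I_x ≈ 109.7 in⁴, I_y ≈ 10.97 in⁴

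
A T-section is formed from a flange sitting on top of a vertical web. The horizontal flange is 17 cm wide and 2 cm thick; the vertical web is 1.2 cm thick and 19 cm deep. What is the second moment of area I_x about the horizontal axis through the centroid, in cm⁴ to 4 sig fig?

I_x ≈ 2202 cm⁴

Split into non-overlapping primitives; take the origin at the lower-left of the bounding box.
Flange: 17 × 2, A = 34 cm², y = 20 cm, Ī = 11.3333 cm⁴.
Web: 1.2 × 19, A = 22.8 cm², y = 9.5 cm, Ī = 685.9 cm⁴.
Centroid: ȳ = ΣA·y / ΣA = 15.7852 cm.
Transfer each piece to the horizontal axis through the centroid using Ī + A·d² with d = y − 15.7852:
  flange: d = 4.21479 cm → contributes +615.324 cm⁴
  web: d = -6.28521 cm → contributes +1586.59 cm⁴
Total I = 2201.91 cm⁴.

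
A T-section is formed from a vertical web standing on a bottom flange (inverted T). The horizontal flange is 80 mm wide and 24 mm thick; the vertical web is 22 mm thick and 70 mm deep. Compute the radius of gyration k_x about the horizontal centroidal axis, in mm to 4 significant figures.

Split into non-overlapping primitives; take the origin at the lower-left of the bounding box.
Flange: 80 × 24, A = 1 920 mm², y = 12 mm, Ī = 92 160 mm⁴.
Web: 22 × 70, A = 1 540 mm², y = 59 mm, Ī = 628 833 mm⁴.
Centroid: ȳ = ΣA·y / ΣA = 32.9191 mm.
Transfer each piece to the horizontal centroidal axis using Ī + A·d² with d = y − 32.9191:
  flange: d = -20.9191 mm → contributes +932 367 mm⁴
  web: d = 26.0809 mm → contributes +1 676 364 mm⁴
Total I = 2 608 731 mm⁴.
Radius of gyration: k = √(I/A) = √(2 608 731 / 3 460) = 27.4585 mm.

k_x ≈ 27.46 mm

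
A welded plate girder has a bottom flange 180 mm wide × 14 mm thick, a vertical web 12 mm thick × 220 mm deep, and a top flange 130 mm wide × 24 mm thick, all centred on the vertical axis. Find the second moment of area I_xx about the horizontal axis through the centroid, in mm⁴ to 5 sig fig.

I_xx ≈ 9.0884 × 10⁷ mm⁴

Decompose the section into non-overlapping parts with the origin at the bottom-left of its bounding rectangle.
Bottom plate: 180 × 14, A = 2 520 mm², y = 7 mm, Ī = 41 160 mm⁴.
Web plate: 12 × 220, A = 2 640 mm², y = 124 mm, Ī = 10 648 000 mm⁴.
Top plate: 130 × 24, A = 3 120 mm², y = 246 mm, Ī = 149 760 mm⁴.
Centroid: ȳ = ΣA·y / ΣA = 134.3623 mm.
Transfer each piece to the horizontal axis through the centroid using Ī + A·d² with d = y − 134.3623:
  bottom plate: d = -127.3623 mm → contributes +40 918 484 mm⁴
  web plate: d = -10.36232 mm → contributes +10 931 477 mm⁴
  top plate: d = 111.6377 mm → contributes +39 034 232 mm⁴
Total I = 90 884 193 mm⁴.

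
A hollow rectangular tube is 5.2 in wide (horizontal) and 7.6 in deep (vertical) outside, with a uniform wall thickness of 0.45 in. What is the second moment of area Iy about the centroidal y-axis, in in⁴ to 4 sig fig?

Iy ≈ 44.66 in⁴

Break the section into simple shapes (no overlaps), measuring from the bottom-left corner of the bounding box.
Outer rectangle: 5.2 × 7.6, A = 39.52 in², x = 2.6 in, Ī = 89.0517 in⁴.
Inner void (subtracted): 4.3 × 6.7, A = 28.81 in², x = 2.6 in, Ī = 44.3914 in⁴.
By symmetry the centroid is at mid-width, x̄ = 2.6 in.
All pieces are centred on the centroidal y-axis, so I = ΣĪ (holes subtracted) = 44.6603 in⁴.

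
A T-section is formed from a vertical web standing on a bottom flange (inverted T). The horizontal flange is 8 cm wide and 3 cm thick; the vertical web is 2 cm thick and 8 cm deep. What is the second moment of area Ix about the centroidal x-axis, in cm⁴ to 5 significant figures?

Ix ≈ 393.73 cm⁴

Split into non-overlapping primitives; take the origin at the lower-left of the bounding box.
Flange: 8 × 3, A = 24 cm², y = 1.5 cm, Ī = 18 cm⁴.
Web: 2 × 8, A = 16 cm², y = 7 cm, Ī = 85.33333 cm⁴.
Centroid: ȳ = ΣA·y / ΣA = 3.7 cm.
Transfer each piece to the centroidal x-axis using Ī + A·d² with d = y − 3.7:
  flange: d = -2.2 cm → contributes +134.16 cm⁴
  web: d = 3.3 cm → contributes +259.5733 cm⁴
Total I = 393.7333 cm⁴.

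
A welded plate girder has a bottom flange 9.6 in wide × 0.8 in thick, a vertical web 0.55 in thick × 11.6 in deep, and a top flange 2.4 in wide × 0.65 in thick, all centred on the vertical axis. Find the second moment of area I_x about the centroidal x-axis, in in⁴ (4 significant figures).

I_x ≈ 333.0 in⁴

Treat the section as a set of non-overlapping primitives; coordinates are from the bounding-box lower-left.
Bottom plate: 9.6 × 0.8, A = 7.68 in², y = 0.4 in, Ī = 0.4096 in⁴.
Web plate: 0.55 × 11.6, A = 6.38 in², y = 6.6 in, Ī = 71.5411 in⁴.
Top plate: 2.4 × 0.65, A = 1.56 in², y = 12.725 in, Ī = 0.054925 in⁴.
Centroid: ȳ = ΣA·y / ΣA = 4.16332 in.
Transfer each piece to the centroidal x-axis using Ī + A·d² with d = y − 4.16332:
  bottom plate: d = -3.76332 in → contributes +109.178 in⁴
  web plate: d = 2.43668 in → contributes +109.422 in⁴
  top plate: d = 8.56168 in → contributes +114.407 in⁴
Total I = 333.007 in⁴.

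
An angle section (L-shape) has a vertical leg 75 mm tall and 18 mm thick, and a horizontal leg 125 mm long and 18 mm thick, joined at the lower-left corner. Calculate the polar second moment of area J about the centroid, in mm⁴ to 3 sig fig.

J ≈ 6.30 × 10⁶ mm⁴

Break the section into simple shapes (no overlaps), measuring from the bottom-left corner of the bounding box.
Vertical leg: 18 × 75, A = 1 350 mm², y = 37.5 mm, Ī = 632 813 mm⁴.
Horizontal leg (remainder): 107 × 18, A = 1 926 mm², y = 9 mm, Ī = 52 002 mm⁴.
Centroid: ȳ = ΣA·y / ΣA = 20.745 mm.
Transfer each piece to the centroidal x-axis using Ī + A·d² with d = y − 20.745:
  vertical leg: d = 16.755 mm → contributes +1 011 820 mm⁴
  horizontal leg (remainder): d = -11.745 mm → contributes +317 662 mm⁴
Total I = 1 329 482 mm⁴.
For the y-axis: x̄ = 45.745 mm.
Repeating about the centroidal y-axis gives I_y = 4 974 332 mm⁴.
Polar second moment: J = I_x + I_y = 6 303 814 mm⁴.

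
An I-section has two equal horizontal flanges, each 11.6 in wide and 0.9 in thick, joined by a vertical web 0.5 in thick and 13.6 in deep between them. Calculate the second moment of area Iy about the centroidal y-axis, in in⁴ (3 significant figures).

Iy ≈ 234 in⁴

Break the section into simple shapes (no overlaps), measuring from the bottom-left corner of the bounding box.
Bottom flange: 11.6 × 0.9, A = 10.44 in², x = 5.8 in, Ī = 117.07 in⁴.
Web: 0.5 × 13.6, A = 6.8 in², x = 5.8 in, Ī = 0.14167 in⁴.
Top flange: 11.6 × 0.9, A = 10.44 in², x = 5.8 in, Ī = 117.07 in⁴.
By symmetry the centroid is at mid-width, x̄ = 5.8 in.
All pieces are centred on the centroidal y-axis, so I = ΣĪ = 234.28 in⁴.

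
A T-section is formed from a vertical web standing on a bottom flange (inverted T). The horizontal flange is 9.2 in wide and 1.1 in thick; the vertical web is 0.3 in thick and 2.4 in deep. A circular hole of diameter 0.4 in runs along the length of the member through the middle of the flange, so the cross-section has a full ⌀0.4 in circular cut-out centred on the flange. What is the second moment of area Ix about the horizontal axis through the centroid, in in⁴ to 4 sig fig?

Ix ≈ 3.422 in⁴

Break the section into simple shapes (no overlaps), measuring from the bottom-left corner of the bounding box.
Flange: 9.2 × 1.1, A = 10.12 in², y = 0.55 in, Ī = 1.02043 in⁴.
Web: 0.3 × 2.4, A = 0.72 in², y = 2.3 in, Ī = 0.3456 in⁴.
Hole (subtracted): ⌀0.4, A = 0.125664 in², y = 0.55 in, Ī = 0.00125664 in⁴.
Centroid: ȳ = ΣA·y / ΣA = 0.667599 in.
Transfer each piece to the horizontal axis through the centroid using Ī + A·d² with d = y − 0.667599:
  flange: d = -0.117599 in → contributes +1.16039 in⁴
  web: d = 1.6324 in → contributes +2.26421 in⁴
  hole: d = -0.117599 in → contributes −0.00299452 in⁴
Total I = 3.4216 in⁴.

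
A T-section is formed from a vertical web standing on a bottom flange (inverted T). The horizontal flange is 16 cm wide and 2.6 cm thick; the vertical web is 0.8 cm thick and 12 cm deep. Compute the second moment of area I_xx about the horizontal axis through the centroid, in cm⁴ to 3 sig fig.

I_xx ≈ 554 cm⁴

Split into non-overlapping primitives; take the origin at the lower-left of the bounding box.
Flange: 16 × 2.6, A = 41.6 cm², y = 1.3 cm, Ī = 23.435 cm⁴.
Web: 0.8 × 12, A = 9.6 cm², y = 8.6 cm, Ī = 115.2 cm⁴.
Centroid: ȳ = ΣA·y / ΣA = 2.6688 cm.
Transfer each piece to the horizontal axis through the centroid using Ī + A·d² with d = y − 2.6688:
  flange: d = -1.3688 cm → contributes +101.37 cm⁴
  web: d = 5.9313 cm → contributes +452.93 cm⁴
Total I = 554.3 cm⁴.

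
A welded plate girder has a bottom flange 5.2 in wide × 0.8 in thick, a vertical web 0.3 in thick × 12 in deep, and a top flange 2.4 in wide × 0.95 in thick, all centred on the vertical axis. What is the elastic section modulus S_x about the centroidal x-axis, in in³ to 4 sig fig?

Treat the section as a set of non-overlapping primitives; coordinates are from the bounding-box lower-left.
Bottom plate: 5.2 × 0.8, A = 4.16 in², y = 0.4 in, Ī = 0.221867 in⁴.
Web plate: 0.3 × 12, A = 3.6 in², y = 6.8 in, Ī = 43.2 in⁴.
Top plate: 2.4 × 0.95, A = 2.28 in², y = 13.275 in, Ī = 0.171475 in⁴.
Centroid: ȳ = ΣA·y / ΣA = 5.61863 in.
Transfer each piece to the centroidal x-axis using Ī + A·d² with d = y − 5.61863:
  bottom plate: d = -5.21863 in → contributes +113.516 in⁴
  web plate: d = 1.18137 in → contributes +48.2243 in⁴
  top plate: d = 7.65637 in → contributes +133.825 in⁴
Total I = 295.565 in⁴.
Extreme fibre distance c = 8.13137 in; S = I/c = 36.3487 in³.

S_x ≈ 36.35 in³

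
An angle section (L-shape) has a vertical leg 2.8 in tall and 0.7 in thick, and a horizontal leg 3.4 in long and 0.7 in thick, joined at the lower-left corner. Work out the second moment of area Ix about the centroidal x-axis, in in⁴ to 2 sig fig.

Ix ≈ 2.4 in⁴

Split into non-overlapping primitives; take the origin at the lower-left of the bounding box.
Vertical leg: 0.7 × 2.8, A = 1.96 in², y = 1.4 in, Ī = 1.281 in⁴.
Horizontal leg (remainder): 2.7 × 0.7, A = 1.89 in², y = 0.35 in, Ī = 0.07718 in⁴.
Centroid: ȳ = ΣA·y / ΣA = 0.8845 in.
Transfer each piece to the centroidal x-axis using Ī + A·d² with d = y − 0.8845:
  vertical leg: d = 0.5155 in → contributes +1.801 in⁴
  horizontal leg (remainder): d = -0.5345 in → contributes +0.6172 in⁴
Total I = 2.419 in⁴.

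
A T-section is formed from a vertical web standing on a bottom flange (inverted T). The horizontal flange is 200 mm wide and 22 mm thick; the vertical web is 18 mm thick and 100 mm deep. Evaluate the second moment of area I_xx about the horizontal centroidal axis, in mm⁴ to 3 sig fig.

I_xx ≈ 6.43 × 10⁶ mm⁴

Treat the section as a set of non-overlapping primitives; coordinates are from the bounding-box lower-left.
Flange: 200 × 22, A = 4 400 mm², y = 11 mm, Ī = 177 467 mm⁴.
Web: 18 × 100, A = 1 800 mm², y = 72 mm, Ī = 1 500 000 mm⁴.
Centroid: ȳ = ΣA·y / ΣA = 28.71 mm.
Transfer each piece to the horizontal centroidal axis using Ī + A·d² with d = y − 28.71:
  flange: d = -17.71 mm → contributes +1 557 450 mm⁴
  web: d = 43.29 mm → contributes +4 873 294 mm⁴
Total I = 6 430 744 mm⁴.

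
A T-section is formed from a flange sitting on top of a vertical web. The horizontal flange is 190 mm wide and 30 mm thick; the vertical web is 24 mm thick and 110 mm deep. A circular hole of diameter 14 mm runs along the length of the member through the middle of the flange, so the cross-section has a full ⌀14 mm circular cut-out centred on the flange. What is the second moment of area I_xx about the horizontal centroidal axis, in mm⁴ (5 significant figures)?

Decompose the section into non-overlapping parts with the origin at the bottom-left of its bounding rectangle.
Flange: 190 × 30, A = 5 700 mm², y = 125 mm, Ī = 427 500 mm⁴.
Web: 24 × 110, A = 2 640 mm², y = 55 mm, Ī = 2 662 000 mm⁴.
Hole (subtracted): ⌀14, A = 153.938 mm², y = 125 mm, Ī = 1885.741 mm⁴.
Centroid: ȳ = ΣA·y / ΣA = 102.425 mm.
Transfer each piece to the horizontal centroidal axis using Ī + A·d² with d = y − 102.425:
  flange: d = 22.57496 mm → contributes +3 332 384 mm⁴
  web: d = -47.42504 mm → contributes +8 599 716 mm⁴
  hole: d = 22.57496 mm → contributes −80336.98 mm⁴
Total I = 11 851 762 mm⁴.

I_xx ≈ 1.1852 × 10⁷ mm⁴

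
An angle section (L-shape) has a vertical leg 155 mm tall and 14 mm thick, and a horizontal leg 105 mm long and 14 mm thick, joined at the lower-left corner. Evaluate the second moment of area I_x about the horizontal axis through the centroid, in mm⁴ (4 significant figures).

I_x ≈ 8.355 × 10⁶ mm⁴

Decompose the section into non-overlapping parts with the origin at the bottom-left of its bounding rectangle.
Vertical leg: 14 × 155, A = 2 170 mm², y = 77.5 mm, Ī = 4 344 521 mm⁴.
Horizontal leg (remainder): 91 × 14, A = 1 274 mm², y = 7 mm, Ī = 20808.7 mm⁴.
Centroid: ȳ = ΣA·y / ΣA = 51.4207 mm.
Transfer each piece to the horizontal axis through the centroid using Ī + A·d² with d = y − 51.4207:
  vertical leg: d = 26.0793 mm → contributes +5 820 399 mm⁴
  horizontal leg (remainder): d = -44.4207 mm → contributes +2 534 667 mm⁴
Total I = 8 355 066 mm⁴.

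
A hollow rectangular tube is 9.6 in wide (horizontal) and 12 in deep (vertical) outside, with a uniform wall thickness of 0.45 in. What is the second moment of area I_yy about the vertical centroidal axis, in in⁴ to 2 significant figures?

I_yy ≈ 280 in⁴

Treat the section as a set of non-overlapping primitives; coordinates are from the bounding-box lower-left.
Outer rectangle: 9.6 × 12, A = 115.2 in², x = 4.8 in, Ī = 884.7 in⁴.
Inner void (subtracted): 8.7 × 11.1, A = 96.57 in², x = 4.8 in, Ī = 609.1 in⁴.
By symmetry the centroid is at mid-width, x̄ = 4.8 in.
All pieces are centred on the vertical centroidal axis, so I = ΣĪ (holes subtracted) = 275.6 in⁴.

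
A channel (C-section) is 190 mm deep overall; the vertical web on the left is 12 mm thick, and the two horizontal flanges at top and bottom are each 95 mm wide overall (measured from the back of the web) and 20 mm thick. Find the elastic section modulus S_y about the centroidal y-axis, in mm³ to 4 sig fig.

S_y ≈ 8.191 × 10⁴ mm³

Break the section into simple shapes (no overlaps), measuring from the bottom-left corner of the bounding box.
Web: 12 × 190, A = 2 280 mm², x = 6 mm, Ī = 27 360 mm⁴.
Top flange (beyond web): 83 × 20, A = 1 660 mm², x = 53.5 mm, Ī = 952 978 mm⁴.
Bottom flange (beyond web): 83 × 20, A = 1 660 mm², x = 53.5 mm, Ī = 952 978 mm⁴.
Centroid: x̄ = ΣA·x / ΣA = 34.1607 mm.
Transfer each piece to the centroidal y-axis using Ī + A·d² with d = x − 34.1607:
  web: d = -28.1607 mm → contributes +1 835 459 mm⁴
  top flange (beyond web): d = 19.3393 mm → contributes +1 573 832 mm⁴
  bottom flange (beyond web): d = 19.3393 mm → contributes +1 573 832 mm⁴
Total I = 4 983 122 mm⁴.
Extreme fibre distance c = 60.8393 mm; S = I/c = 81906.3 mm³.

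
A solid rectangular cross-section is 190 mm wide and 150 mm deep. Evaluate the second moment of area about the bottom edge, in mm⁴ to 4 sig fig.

I_base ≈ 2.138 × 10⁸ mm⁴

The section: 190 × 150, A = 28 500 mm², y = 75 mm, Ī = 53 437 500 mm⁴.
Transfer it to the bottom edge using Ī + A·d² with d = y − 0:
  the section: d = 75 mm → contributes +213 750 000 mm⁴
Total I = 213 750 000 mm⁴.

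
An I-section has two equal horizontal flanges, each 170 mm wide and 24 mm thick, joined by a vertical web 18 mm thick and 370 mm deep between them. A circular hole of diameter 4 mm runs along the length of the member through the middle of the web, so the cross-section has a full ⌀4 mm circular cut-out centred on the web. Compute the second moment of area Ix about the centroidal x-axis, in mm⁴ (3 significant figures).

Decompose the section into non-overlapping parts with the origin at the bottom-left of its bounding rectangle.
Bottom flange: 170 × 24, A = 4 080 mm², y = 12 mm, Ī = 195 840 mm⁴.
Web: 18 × 370, A = 6 660 mm², y = 209 mm, Ī = 75 979 500 mm⁴.
Top flange: 170 × 24, A = 4 080 mm², y = 406 mm, Ī = 195 840 mm⁴.
Hole (subtracted): ⌀4, A = 12.566 mm², y = 209 mm, Ī = 12.566 mm⁴.
By symmetry the centroid is at mid-height, ȳ = 209 mm.
Transfer each piece to the centroidal x-axis using Ī + A·d² with d = y − 209:
  bottom flange: d = -197 mm → contributes +158 536 560 mm⁴
  web: d = 0 mm → contributes +75 979 500 mm⁴
  top flange: d = 197 mm → contributes +158 536 560 mm⁴
  hole: d = 0 mm → contributes −12.566 mm⁴
Total I = 393 052 607 mm⁴.

Ix ≈ 3.93 × 10⁸ mm⁴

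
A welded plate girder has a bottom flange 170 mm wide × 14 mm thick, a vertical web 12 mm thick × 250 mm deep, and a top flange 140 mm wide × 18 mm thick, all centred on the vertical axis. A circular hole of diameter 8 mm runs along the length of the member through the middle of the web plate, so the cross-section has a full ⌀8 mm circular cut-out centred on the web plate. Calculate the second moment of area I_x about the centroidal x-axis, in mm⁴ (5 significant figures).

Split into non-overlapping primitives; take the origin at the lower-left of the bounding box.
Bottom plate: 170 × 14, A = 2 380 mm², y = 7 mm, Ī = 38873.33 mm⁴.
Web plate: 12 × 250, A = 3 000 mm², y = 139 mm, Ī = 15 625 000 mm⁴.
Top plate: 140 × 18, A = 2 520 mm², y = 273 mm, Ī = 68 040 mm⁴.
Hole (subtracted): ⌀8, A = 50.26548 mm², y = 139 mm, Ī = 201.0619 mm⁴.
Centroid: ȳ = ΣA·y / ΣA = 141.9963 mm.
Transfer each piece to the centroidal x-axis using Ī + A·d² with d = y − 141.9963:
  bottom plate: d = -134.9963 mm → contributes +43 411 983 mm⁴
  web plate: d = -2.99628 mm → contributes +15 651 933 mm⁴
  top plate: d = 131.0037 mm → contributes +43 316 216 mm⁴
  hole: d = -2.99628 mm → contributes −652.3299 mm⁴
Total I = 102 379 480 mm⁴.

I_x ≈ 1.0238 × 10⁸ mm⁴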